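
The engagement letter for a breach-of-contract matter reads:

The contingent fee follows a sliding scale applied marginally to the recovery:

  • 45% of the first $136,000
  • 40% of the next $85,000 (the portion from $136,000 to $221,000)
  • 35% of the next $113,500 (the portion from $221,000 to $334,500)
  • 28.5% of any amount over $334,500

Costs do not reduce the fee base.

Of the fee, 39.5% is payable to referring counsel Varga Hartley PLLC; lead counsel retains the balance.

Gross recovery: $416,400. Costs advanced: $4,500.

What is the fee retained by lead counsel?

Fee base is the gross recovery, $416,400; costs are reimbursed separately.
First $136,000 at 45% = $61,200.00
Next $85,000 at 40% = $34,000.00
Next $113,500 at 35% = $39,725.00
Remaining $81,900 at 28.5% = $23,341.50
Fee: $61,200.00 + $34,000.00 + $39,725.00 + $23,341.50 = $158,266.50
Referral share: 39.5% of $158,266.50 = $62,515.27; lead counsel retains $158,266.50 − $62,515.27 = $95,751.23.

$95,751.23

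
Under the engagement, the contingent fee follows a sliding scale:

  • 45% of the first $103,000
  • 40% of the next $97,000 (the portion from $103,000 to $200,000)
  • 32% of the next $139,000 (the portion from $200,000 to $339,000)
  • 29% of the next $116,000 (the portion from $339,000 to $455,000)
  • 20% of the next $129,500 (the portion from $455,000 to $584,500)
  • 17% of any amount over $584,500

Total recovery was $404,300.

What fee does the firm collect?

$148,567.00

First $103,000 at 45% = $46,350.00
Next $97,000 at 40% = $38,800.00
Next $139,000 at 32% = $44,480.00
Remaining $65,300 at 29% = $18,937.00
Fee: $46,350.00 + $38,800.00 + $44,480.00 + $18,937.00 = $148,567.00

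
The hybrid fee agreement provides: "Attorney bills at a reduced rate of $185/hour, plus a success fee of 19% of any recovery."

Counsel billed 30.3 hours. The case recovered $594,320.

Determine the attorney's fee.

$118,526.30

Hourly: 30.3 × $185 = $5,605.50
Success fee: 19% of $594,320 = $112,920.80
Total: $5,605.50 + $112,920.80 = $118,526.30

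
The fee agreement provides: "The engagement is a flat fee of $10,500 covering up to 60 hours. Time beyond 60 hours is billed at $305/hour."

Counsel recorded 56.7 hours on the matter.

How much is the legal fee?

$10,500.00

56.7 hours is within the 60-hour scope; only the flat fee applies.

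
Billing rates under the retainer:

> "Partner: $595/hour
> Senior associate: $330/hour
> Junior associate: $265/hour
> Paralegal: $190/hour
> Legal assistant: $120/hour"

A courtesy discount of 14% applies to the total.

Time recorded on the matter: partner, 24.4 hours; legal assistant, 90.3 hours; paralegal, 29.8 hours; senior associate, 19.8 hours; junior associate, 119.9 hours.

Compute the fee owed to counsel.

Partner: 24.4 × $595 = $14,518.00
Senior associate: 19.8 × $330 = $6,534.00
Junior associate: 119.9 × $265 = $31,773.50
Paralegal: 29.8 × $190 = $5,662.00
Legal assistant: 90.3 × $120 = $10,836.00
Subtotal: $69,323.50
Less 14% discount: −$9,705.29
Total: $69,323.50 − $9,705.29 = $59,618.21

$59,618.21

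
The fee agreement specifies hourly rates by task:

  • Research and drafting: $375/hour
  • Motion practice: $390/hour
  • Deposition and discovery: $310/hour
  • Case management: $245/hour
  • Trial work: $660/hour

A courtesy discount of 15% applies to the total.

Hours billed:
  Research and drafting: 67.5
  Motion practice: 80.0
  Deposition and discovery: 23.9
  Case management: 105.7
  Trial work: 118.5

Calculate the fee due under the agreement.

Research and drafting: 67.5 × $375 = $25,312.50
Motion practice: 80.0 × $390 = $31,200.00
Deposition and discovery: 23.9 × $310 = $7,409.00
Case management: 105.7 × $245 = $25,896.50
Trial work: 118.5 × $660 = $78,210.00
Subtotal: $168,028.00
Less 15% discount: −$25,204.20
Total: $168,028.00 − $25,204.20 = $142,823.80

$142,823.80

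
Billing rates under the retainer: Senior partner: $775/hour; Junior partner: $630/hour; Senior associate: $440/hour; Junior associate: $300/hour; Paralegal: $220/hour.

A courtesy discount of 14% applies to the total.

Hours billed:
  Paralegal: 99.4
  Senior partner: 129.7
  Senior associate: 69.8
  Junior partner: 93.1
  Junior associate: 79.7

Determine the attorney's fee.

Senior partner: 129.7 × $775 = $100,517.50
Junior partner: 93.1 × $630 = $58,653.00
Senior associate: 69.8 × $440 = $30,712.00
Junior associate: 79.7 × $300 = $23,910.00
Paralegal: 99.4 × $220 = $21,868.00
Subtotal: $235,660.50
Less 14% discount: −$32,992.47
Total: $235,660.50 − $32,992.47 = $202,668.03

$202,668.03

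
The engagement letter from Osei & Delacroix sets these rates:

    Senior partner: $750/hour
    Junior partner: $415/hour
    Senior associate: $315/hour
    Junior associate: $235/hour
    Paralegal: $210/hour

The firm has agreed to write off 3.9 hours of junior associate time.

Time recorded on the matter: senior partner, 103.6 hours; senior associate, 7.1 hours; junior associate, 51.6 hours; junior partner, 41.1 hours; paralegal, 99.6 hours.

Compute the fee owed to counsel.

$129,118.50

Senior partner: 103.6 × $750 = $77,700.00
Junior partner: 41.1 × $415 = $17,056.50
Senior associate: 7.1 × $315 = $2,236.50
Junior associate: 51.6 × $235 = $12,126.00
Paralegal: 99.6 × $210 = $20,916.00
Subtotal: $130,035.00
Write-off: 3.9 × $235 = $916.50
Total: $130,035.00 − $916.50 = $129,118.50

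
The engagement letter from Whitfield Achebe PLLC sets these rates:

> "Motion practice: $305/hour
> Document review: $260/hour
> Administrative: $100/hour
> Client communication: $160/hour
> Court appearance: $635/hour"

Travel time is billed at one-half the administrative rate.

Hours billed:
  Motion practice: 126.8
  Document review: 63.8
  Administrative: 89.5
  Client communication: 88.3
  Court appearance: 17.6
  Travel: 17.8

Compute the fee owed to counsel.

$90,406.00

Motion practice: 126.8 × $305 = $38,674.00
Document review: 63.8 × $260 = $16,588.00
Administrative: 89.5 × $100 = $8,950.00
Client communication: 88.3 × $160 = $14,128.00
Court appearance: 17.6 × $635 = $11,176.00
Subtotal: $38,674.00 + $16,588.00 + $8,950.00 + $14,128.00 + $11,176.00 = $89,516.00
Travel: 17.8 × ($100 ÷ 2) = 17.8 × $50.00 = $890.00
Total: $89,516.00 + $890.00 = $90,406.00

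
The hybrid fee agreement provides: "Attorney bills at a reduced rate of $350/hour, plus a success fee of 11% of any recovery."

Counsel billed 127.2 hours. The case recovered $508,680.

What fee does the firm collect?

$100,474.80

Hourly: 127.2 × $350 = $44,520.00
Success fee: 11% of $508,680 = $55,954.80
Total: $44,520.00 + $55,954.80 = $100,474.80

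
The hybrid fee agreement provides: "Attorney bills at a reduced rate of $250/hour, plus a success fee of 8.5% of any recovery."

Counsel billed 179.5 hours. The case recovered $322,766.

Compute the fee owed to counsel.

Hourly: 179.5 × $250 = $44,875.00
Success fee: 8.5% of $322,766 = $27,435.11
Total: $44,875.00 + $27,435.11 = $72,310.11

$72,310.11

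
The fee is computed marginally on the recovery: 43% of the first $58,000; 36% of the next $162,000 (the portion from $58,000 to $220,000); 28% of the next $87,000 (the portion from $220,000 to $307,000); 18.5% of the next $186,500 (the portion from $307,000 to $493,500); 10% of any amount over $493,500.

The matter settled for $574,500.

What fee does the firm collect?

$150,222.50

First $58,000 at 43% = $24,940.00
Next $162,000 at 36% = $58,320.00
Next $87,000 at 28% = $24,360.00
Next $186,500 at 18.5% = $34,502.50
Remaining $81,000 at 10% = $8,100.00
Fee: $24,940.00 + $58,320.00 + $24,360.00 + $34,502.50 + $8,100.00 = $150,222.50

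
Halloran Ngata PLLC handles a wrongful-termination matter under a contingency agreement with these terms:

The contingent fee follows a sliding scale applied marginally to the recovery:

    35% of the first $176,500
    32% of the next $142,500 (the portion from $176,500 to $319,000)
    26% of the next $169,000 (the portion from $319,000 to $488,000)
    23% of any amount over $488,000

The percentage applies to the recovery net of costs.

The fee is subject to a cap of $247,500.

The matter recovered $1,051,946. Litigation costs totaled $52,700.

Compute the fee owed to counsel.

$247,500.00

Fee base (net of costs): $1,051,946 − $52,700 = $999,246
First $176,500 at 35% = $61,775.00
Next $142,500 at 32% = $45,600.00
Next $169,000 at 26% = $43,940.00
Remaining $511,246 at 23% = $117,586.58
Fee: $61,775.00 + $45,600.00 + $43,940.00 + $117,586.58 = $268,901.58
$268,901.58 exceeds the $247,500 cap, so the fee is capped at $247,500.00.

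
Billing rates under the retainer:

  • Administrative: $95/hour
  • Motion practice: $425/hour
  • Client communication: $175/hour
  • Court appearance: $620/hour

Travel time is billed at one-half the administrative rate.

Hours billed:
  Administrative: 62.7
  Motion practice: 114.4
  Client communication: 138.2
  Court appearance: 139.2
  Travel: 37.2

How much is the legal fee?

$166,832.50

Administrative: 62.7 × $95 = $5,956.50
Motion practice: 114.4 × $425 = $48,620.00
Client communication: 138.2 × $175 = $24,185.00
Court appearance: 139.2 × $620 = $86,304.00
Subtotal: $5,956.50 + $48,620.00 + $24,185.00 + $86,304.00 = $165,065.50
Travel: 37.2 × ($95 ÷ 2) = 37.2 × $47.50 = $1,767.00
Total: $165,065.50 + $1,767.00 = $166,832.50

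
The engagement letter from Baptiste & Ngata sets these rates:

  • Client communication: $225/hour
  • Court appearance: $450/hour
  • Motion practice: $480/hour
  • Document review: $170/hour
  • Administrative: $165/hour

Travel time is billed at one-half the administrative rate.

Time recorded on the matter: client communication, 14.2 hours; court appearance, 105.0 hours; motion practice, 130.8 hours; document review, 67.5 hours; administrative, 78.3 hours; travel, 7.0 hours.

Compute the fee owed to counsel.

Client communication: 14.2 × $225 = $3,195.00
Court appearance: 105.0 × $450 = $47,250.00
Motion practice: 130.8 × $480 = $62,784.00
Document review: 67.5 × $170 = $11,475.00
Administrative: 78.3 × $165 = $12,919.50
Subtotal: $3,195.00 + $47,250.00 + $62,784.00 + $11,475.00 + $12,919.50 = $137,623.50
Travel: 7.0 × ($165 ÷ 2) = 7.0 × $82.50 = $577.50
Total: $137,623.50 + $577.50 = $138,201.00

$138,201.00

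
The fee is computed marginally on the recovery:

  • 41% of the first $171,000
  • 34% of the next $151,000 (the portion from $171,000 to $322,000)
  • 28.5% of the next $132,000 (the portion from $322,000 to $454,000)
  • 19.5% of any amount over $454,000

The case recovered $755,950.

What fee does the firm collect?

First $171,000 at 41% = $70,110.00
Next $151,000 at 34% = $51,340.00
Next $132,000 at 28.5% = $37,620.00
Remaining $301,950 at 19.5% = $58,880.25
Fee: $70,110.00 + $51,340.00 + $37,620.00 + $58,880.25 = $217,950.25

$217,950.25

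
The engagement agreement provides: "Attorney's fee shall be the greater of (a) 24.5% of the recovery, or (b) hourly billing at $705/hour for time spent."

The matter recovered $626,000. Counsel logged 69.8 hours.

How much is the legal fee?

(a) 24.5% of $626,000 = $153,370.00
(b) 69.8 × $705 = $49,209.00
The greater is (a): $153,370.00.

$153,370.00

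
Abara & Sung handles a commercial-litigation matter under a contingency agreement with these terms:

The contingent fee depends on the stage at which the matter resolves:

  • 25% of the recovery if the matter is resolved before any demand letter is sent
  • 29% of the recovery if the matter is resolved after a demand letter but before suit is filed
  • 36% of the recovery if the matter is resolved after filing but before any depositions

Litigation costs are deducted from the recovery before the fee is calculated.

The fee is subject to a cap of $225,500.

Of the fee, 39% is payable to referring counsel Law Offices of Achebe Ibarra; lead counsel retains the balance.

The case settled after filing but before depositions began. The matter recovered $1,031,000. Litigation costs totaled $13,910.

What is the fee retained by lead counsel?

$137,555.00

Fee base (net of costs): $1,031,000 − $13,910 = $1,017,090
The matter settled after filing but before depositions began, so the 36% rate applies.
$1,017,090 × 36% = $366,152.40
$366,152.40 exceeds the $225,500 cap, so the fee is capped at $225,500.00.
Referral share: 39% of $225,500.00 = $87,945.00; lead counsel retains $225,500.00 − $87,945.00 = $137,555.00.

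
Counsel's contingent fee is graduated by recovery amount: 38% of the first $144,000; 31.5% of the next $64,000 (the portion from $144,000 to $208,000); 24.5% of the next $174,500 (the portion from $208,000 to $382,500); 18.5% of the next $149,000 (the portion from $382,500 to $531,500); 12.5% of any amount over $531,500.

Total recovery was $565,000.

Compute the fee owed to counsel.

$149,385.00

First $144,000 at 38% = $54,720.00
Next $64,000 at 31.5% = $20,160.00
Next $174,500 at 24.5% = $42,752.50
Next $149,000 at 18.5% = $27,565.00
Remaining $33,500 at 12.5% = $4,187.50
Fee: $54,720.00 + $20,160.00 + $42,752.50 + $27,565.00 + $4,187.50 = $149,385.00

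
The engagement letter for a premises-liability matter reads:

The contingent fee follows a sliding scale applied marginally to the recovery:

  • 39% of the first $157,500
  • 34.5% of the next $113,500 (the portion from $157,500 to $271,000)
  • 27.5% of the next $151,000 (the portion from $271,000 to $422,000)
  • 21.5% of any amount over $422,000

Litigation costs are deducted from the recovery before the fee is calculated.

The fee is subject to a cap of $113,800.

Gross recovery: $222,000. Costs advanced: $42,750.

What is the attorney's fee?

Fee base (net of costs): $222,000 − $42,750 = $179,250
First $157,500 at 39% = $61,425.00
Remaining $21,750 at 34.5% = $7,503.75
Fee: $61,425.00 + $7,503.75 = $68,928.75
$68,928.75 is under the $113,800 cap.

$68,928.75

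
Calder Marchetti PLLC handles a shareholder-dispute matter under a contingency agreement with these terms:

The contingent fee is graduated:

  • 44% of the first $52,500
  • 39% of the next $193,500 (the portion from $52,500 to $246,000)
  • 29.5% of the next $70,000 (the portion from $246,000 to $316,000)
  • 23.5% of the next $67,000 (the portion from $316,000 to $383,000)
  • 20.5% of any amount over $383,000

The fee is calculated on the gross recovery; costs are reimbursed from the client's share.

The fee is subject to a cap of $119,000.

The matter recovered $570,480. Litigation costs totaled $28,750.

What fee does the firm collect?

$119,000.00

Fee base is the gross recovery, $570,480; costs are reimbursed separately.
First $52,500 at 44% = $23,100.00
Next $193,500 at 39% = $75,465.00
Next $70,000 at 29.5% = $20,650.00
Next $67,000 at 23.5% = $15,745.00
Remaining $187,480 at 20.5% = $38,433.40
Fee: $23,100.00 + $75,465.00 + $20,650.00 + $15,745.00 + $38,433.40 = $173,393.40
$173,393.40 exceeds the $119,000 cap, so the fee is capped at $119,000.00.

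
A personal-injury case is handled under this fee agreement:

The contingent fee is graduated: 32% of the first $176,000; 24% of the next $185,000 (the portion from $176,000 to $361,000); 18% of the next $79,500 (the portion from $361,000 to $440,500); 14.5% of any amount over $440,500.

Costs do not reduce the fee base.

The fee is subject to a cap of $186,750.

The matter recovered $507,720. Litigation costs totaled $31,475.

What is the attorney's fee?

Fee base is the gross recovery, $507,720; costs are reimbursed separately.
First $176,000 at 32% = $56,320.00
Next $185,000 at 24% = $44,400.00
Next $79,500 at 18% = $14,310.00
Remaining $67,220 at 14.5% = $9,746.90
Fee: $56,320.00 + $44,400.00 + $14,310.00 + $9,746.90 = $124,776.90
$124,776.90 is under the $186,750 cap.

$124,776.90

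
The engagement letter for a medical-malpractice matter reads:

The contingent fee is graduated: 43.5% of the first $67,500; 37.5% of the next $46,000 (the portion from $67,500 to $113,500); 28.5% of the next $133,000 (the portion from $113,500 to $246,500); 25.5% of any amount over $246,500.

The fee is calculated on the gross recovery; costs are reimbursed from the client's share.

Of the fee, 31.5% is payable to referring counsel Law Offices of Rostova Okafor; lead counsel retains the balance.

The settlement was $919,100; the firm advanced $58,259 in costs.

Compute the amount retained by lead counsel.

Fee base is the gross recovery, $919,100; costs are reimbursed separately.
First $67,500 at 43.5% = $29,362.50
Next $46,000 at 37.5% = $17,250.00
Next $133,000 at 28.5% = $37,905.00
Remaining $672,600 at 25.5% = $171,513.00
Fee: $29,362.50 + $17,250.00 + $37,905.00 + $171,513.00 = $256,030.50
Referral share: 31.5% of $256,030.50 = $80,649.61; lead counsel retains $256,030.50 − $80,649.61 = $175,380.89.

$175,380.89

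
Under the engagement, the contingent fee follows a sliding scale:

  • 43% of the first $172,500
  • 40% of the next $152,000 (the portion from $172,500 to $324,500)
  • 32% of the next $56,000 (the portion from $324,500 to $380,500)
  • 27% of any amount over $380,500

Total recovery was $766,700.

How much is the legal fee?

First $172,500 at 43% = $74,175.00
Next $152,000 at 40% = $60,800.00
Next $56,000 at 32% = $17,920.00
Remaining $386,200 at 27% = $104,274.00
Fee: $74,175.00 + $60,800.00 + $17,920.00 + $104,274.00 = $257,169.00

$257,169.00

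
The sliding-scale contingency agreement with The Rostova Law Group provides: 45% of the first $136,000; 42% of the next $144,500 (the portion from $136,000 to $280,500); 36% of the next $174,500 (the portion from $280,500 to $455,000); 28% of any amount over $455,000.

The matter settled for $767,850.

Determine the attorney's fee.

$272,308.00

First $136,000 at 45% = $61,200.00
Next $144,500 at 42% = $60,690.00
Next $174,500 at 36% = $62,820.00
Remaining $312,850 at 28% = $87,598.00
Fee: $61,200.00 + $60,690.00 + $62,820.00 + $87,598.00 = $272,308.00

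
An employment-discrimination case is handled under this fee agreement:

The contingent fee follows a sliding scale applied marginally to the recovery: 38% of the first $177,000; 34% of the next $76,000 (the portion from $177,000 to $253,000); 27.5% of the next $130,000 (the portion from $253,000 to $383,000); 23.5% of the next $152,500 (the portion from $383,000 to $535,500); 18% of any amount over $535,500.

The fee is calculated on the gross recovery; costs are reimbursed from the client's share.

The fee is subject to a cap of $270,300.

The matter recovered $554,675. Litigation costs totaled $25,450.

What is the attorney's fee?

$168,139.00

Fee base is the gross recovery, $554,675; costs are reimbursed separately.
First $177,000 at 38% = $67,260.00
Next $76,000 at 34% = $25,840.00
Next $130,000 at 27.5% = $35,750.00
Next $152,500 at 23.5% = $35,837.50
Remaining $19,175 at 18% = $3,451.50
Fee: $67,260.00 + $25,840.00 + $35,750.00 + $35,837.50 + $3,451.50 = $168,139.00
$168,139.00 is under the $270,300 cap.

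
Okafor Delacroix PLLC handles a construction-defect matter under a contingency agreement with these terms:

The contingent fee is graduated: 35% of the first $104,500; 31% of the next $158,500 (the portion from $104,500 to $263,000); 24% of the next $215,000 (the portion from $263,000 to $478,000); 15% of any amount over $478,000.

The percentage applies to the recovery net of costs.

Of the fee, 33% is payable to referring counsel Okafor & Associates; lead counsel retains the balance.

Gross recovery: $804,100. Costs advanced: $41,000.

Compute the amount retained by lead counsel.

Fee base (net of costs): $804,100 − $41,000 = $763,100
First $104,500 at 35% = $36,575.00
Next $158,500 at 31% = $49,135.00
Next $215,000 at 24% = $51,600.00
Remaining $285,100 at 15% = $42,765.00
Fee: $36,575.00 + $49,135.00 + $51,600.00 + $42,765.00 = $180,075.00
Referral share: 33% of $180,075.00 = $59,424.75; lead counsel retains $180,075.00 − $59,424.75 = $120,650.25.

$120,650.25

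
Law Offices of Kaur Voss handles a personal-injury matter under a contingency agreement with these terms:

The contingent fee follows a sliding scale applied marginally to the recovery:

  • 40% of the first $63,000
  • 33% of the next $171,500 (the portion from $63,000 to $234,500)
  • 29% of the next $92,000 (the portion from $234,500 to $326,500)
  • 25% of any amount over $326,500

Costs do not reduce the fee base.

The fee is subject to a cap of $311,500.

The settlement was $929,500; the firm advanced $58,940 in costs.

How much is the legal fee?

Fee base is the gross recovery, $929,500; costs are reimbursed separately.
First $63,000 at 40% = $25,200.00
Next $171,500 at 33% = $56,595.00
Next $92,000 at 29% = $26,680.00
Remaining $603,000 at 25% = $150,750.00
Fee: $25,200.00 + $56,595.00 + $26,680.00 + $150,750.00 = $259,225.00
$259,225.00 is under the $311,500 cap.

$259,225.00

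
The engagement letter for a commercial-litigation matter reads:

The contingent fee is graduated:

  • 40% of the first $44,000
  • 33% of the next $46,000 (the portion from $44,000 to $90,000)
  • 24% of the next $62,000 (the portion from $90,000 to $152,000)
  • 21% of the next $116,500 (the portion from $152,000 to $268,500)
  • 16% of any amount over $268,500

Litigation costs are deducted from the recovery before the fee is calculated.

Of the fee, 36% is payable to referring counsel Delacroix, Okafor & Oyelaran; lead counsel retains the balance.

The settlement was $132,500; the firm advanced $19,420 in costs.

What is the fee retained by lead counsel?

Fee base (net of costs): $132,500 − $19,420 = $113,080
First $44,000 at 40% = $17,600.00
Next $46,000 at 33% = $15,180.00
Remaining $23,080 at 24% = $5,539.20
Fee: $17,600.00 + $15,180.00 + $5,539.20 = $38,319.20
Referral share: 36% of $38,319.20 = $13,794.91; lead counsel retains $38,319.20 − $13,794.91 = $24,524.29.

$24,524.29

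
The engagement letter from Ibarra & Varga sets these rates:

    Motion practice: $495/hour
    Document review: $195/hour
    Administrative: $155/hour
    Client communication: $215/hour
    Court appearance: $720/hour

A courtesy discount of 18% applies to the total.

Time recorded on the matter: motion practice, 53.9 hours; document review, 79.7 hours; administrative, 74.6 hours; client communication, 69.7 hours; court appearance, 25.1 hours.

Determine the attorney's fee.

$71,210.85

Motion practice: 53.9 × $495 = $26,680.50
Document review: 79.7 × $195 = $15,541.50
Administrative: 74.6 × $155 = $11,563.00
Client communication: 69.7 × $215 = $14,985.50
Court appearance: 25.1 × $720 = $18,072.00
Subtotal: $86,842.50
Less 18% discount: −$15,631.65
Total: $86,842.50 − $15,631.65 = $71,210.85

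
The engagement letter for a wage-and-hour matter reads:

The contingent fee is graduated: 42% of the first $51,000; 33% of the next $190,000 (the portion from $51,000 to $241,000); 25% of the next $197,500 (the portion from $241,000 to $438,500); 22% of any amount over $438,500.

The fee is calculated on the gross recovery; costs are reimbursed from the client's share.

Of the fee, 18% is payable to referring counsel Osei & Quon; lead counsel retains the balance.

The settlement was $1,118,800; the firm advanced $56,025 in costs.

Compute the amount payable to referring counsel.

$50,968.98

Fee base is the gross recovery, $1,118,800; costs are reimbursed separately.
First $51,000 at 42% = $21,420.00
Next $190,000 at 33% = $62,700.00
Next $197,500 at 25% = $49,375.00
Remaining $680,300 at 22% = $149,666.00
Fee: $21,420.00 + $62,700.00 + $49,375.00 + $149,666.00 = $283,161.00
Referral share: 18% of $283,161.00 = $50,968.98; lead counsel retains $283,161.00 − $50,968.98 = $232,192.02.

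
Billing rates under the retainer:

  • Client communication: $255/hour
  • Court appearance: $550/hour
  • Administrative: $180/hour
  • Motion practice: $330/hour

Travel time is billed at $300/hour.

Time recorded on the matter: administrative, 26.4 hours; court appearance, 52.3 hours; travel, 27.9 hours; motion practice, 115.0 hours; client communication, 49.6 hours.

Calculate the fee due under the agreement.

$92,485.00

Client communication: 49.6 × $255 = $12,648.00
Court appearance: 52.3 × $550 = $28,765.00
Administrative: 26.4 × $180 = $4,752.00
Motion practice: 115.0 × $330 = $37,950.00
Subtotal: $12,648.00 + $28,765.00 + $4,752.00 + $37,950.00 = $84,115.00
Travel: 27.9 × $300 = $8,370.00
Total: $84,115.00 + $8,370.00 = $92,485.00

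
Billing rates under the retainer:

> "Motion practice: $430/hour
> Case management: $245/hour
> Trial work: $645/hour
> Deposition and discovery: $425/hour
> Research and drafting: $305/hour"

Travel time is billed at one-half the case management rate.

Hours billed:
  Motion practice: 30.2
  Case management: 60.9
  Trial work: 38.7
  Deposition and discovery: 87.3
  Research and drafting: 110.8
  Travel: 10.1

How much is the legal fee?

$125,001.75

Motion practice: 30.2 × $430 = $12,986.00
Case management: 60.9 × $245 = $14,920.50
Trial work: 38.7 × $645 = $24,961.50
Deposition and discovery: 87.3 × $425 = $37,102.50
Research and drafting: 110.8 × $305 = $33,794.00
Subtotal: $12,986.00 + $14,920.50 + $24,961.50 + $37,102.50 + $33,794.00 = $123,764.50
Travel: 10.1 × ($245 ÷ 2) = 10.1 × $122.50 = $1,237.25
Total: $123,764.50 + $1,237.25 = $125,001.75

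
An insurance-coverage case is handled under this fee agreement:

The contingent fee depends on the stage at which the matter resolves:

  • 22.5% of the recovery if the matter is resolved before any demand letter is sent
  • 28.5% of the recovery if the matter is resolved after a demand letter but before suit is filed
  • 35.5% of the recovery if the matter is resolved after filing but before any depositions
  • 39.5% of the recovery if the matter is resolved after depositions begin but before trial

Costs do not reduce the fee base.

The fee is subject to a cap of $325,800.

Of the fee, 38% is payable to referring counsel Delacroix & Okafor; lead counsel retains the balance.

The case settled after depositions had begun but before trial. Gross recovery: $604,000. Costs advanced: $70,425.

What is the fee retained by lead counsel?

$147,919.60

Fee base is the gross recovery, $604,000; costs are reimbursed separately.
The matter settled after depositions had begun but before trial, so the 39.5% rate applies.
$604,000 × 39.5% = $238,580.00
$238,580.00 is under the $325,800 cap.
Referral share: 38% of $238,580.00 = $90,660.40; lead counsel retains $238,580.00 − $90,660.40 = $147,919.60.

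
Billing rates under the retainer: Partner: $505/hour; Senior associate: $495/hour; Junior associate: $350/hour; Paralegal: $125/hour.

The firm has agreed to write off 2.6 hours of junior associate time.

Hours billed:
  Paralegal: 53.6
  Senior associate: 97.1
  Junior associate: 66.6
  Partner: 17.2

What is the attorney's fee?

Partner: 17.2 × $505 = $8,686.00
Senior associate: 97.1 × $495 = $48,064.50
Junior associate: 66.6 × $350 = $23,310.00
Paralegal: 53.6 × $125 = $6,700.00
Subtotal: $86,760.50
Write-off: 2.6 × $350 = $910.00
Total: $86,760.50 − $910.00 = $85,850.50

$85,850.50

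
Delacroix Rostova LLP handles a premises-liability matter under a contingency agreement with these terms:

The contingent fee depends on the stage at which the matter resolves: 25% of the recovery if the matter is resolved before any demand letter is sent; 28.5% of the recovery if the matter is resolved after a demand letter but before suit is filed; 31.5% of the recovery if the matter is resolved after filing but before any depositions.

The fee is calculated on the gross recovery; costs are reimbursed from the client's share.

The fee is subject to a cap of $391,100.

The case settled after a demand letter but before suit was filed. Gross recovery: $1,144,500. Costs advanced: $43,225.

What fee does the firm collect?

Fee base is the gross recovery, $1,144,500; costs are reimbursed separately.
The matter settled after a demand letter but before suit was filed, so the 28.5% rate applies.
$1,144,500 × 28.5% = $326,182.50
$326,182.50 is under the $391,100 cap.

$326,182.50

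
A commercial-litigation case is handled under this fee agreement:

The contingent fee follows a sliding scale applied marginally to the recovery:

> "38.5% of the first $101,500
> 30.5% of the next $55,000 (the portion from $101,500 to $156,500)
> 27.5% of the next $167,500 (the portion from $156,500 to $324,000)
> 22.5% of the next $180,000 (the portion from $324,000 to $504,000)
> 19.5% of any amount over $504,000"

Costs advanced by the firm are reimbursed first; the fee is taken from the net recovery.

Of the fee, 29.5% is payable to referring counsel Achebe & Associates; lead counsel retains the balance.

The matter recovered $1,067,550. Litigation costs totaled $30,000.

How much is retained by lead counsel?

Fee base (net of costs): $1,067,550 − $30,000 = $1,037,550
First $101,500 at 38.5% = $39,077.50
Next $55,000 at 30.5% = $16,775.00
Next $167,500 at 27.5% = $46,062.50
Next $180,000 at 22.5% = $40,500.00
Remaining $533,550 at 19.5% = $104,042.25
Fee: $39,077.50 + $16,775.00 + $46,062.50 + $40,500.00 + $104,042.25 = $246,457.25
Referral share: 29.5% of $246,457.25 = $72,704.89; lead counsel retains $246,457.25 − $72,704.89 = $173,752.36.

$173,752.36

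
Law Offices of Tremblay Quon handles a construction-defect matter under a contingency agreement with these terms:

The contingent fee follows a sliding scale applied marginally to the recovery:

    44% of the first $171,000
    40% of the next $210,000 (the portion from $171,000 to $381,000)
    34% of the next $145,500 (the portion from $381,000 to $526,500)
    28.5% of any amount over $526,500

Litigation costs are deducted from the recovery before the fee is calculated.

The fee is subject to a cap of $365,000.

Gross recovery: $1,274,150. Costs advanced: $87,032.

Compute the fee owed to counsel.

Fee base (net of costs): $1,274,150 − $87,032 = $1,187,118
First $171,000 at 44% = $75,240.00
Next $210,000 at 40% = $84,000.00
Next $145,500 at 34% = $49,470.00
Remaining $660,618 at 28.5% = $188,276.13
Fee: $75,240.00 + $84,000.00 + $49,470.00 + $188,276.13 = $396,986.13
$396,986.13 exceeds the $365,000 cap, so the fee is capped at $365,000.00.

$365,000.00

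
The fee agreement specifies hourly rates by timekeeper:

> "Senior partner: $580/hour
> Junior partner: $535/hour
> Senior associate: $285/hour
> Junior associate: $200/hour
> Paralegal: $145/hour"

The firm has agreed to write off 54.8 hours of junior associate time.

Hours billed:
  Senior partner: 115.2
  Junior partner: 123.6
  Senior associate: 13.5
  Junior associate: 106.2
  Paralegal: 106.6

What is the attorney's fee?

Senior partner: 115.2 × $580 = $66,816.00
Junior partner: 123.6 × $535 = $66,126.00
Senior associate: 13.5 × $285 = $3,847.50
Junior associate: 106.2 × $200 = $21,240.00
Paralegal: 106.6 × $145 = $15,457.00
Subtotal: $173,486.50
Write-off: 54.8 × $200 = $10,960.00
Total: $173,486.50 − $10,960.00 = $162,526.50

$162,526.50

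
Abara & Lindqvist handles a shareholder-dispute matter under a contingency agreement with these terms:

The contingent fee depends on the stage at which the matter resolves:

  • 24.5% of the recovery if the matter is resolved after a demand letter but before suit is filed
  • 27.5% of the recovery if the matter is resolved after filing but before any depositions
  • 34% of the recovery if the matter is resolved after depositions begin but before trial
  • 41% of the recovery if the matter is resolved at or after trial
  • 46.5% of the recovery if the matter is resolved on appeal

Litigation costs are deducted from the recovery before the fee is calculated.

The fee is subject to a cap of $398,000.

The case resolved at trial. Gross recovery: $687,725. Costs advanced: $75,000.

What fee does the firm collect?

Fee base (net of costs): $687,725 − $75,000 = $612,725
The matter resolved at trial, so the 41% rate applies.
$612,725 × 41% = $251,217.25
$251,217.25 is under the $398,000 cap.

$251,217.25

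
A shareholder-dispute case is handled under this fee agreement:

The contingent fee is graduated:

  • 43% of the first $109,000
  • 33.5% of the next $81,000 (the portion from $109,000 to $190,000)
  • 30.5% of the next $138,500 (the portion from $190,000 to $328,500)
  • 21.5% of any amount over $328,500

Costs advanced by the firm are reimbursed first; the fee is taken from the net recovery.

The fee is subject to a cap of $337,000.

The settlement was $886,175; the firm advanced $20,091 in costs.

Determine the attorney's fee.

Fee base (net of costs): $886,175 − $20,091 = $866,084
First $109,000 at 43% = $46,870.00
Next $81,000 at 33.5% = $27,135.00
Next $138,500 at 30.5% = $42,242.50
Remaining $537,584 at 21.5% = $115,580.56
Fee: $46,870.00 + $27,135.00 + $42,242.50 + $115,580.56 = $231,828.06
$231,828.06 is under the $337,000 cap.

$231,828.06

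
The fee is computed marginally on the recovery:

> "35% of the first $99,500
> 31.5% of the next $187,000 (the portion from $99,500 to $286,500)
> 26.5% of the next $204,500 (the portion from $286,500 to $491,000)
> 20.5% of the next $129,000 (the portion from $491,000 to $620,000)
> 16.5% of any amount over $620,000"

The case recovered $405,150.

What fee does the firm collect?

$125,172.25

First $99,500 at 35% = $34,825.00
Next $187,000 at 31.5% = $58,905.00
Remaining $118,650 at 26.5% = $31,442.25
Fee: $34,825.00 + $58,905.00 + $31,442.25 = $125,172.25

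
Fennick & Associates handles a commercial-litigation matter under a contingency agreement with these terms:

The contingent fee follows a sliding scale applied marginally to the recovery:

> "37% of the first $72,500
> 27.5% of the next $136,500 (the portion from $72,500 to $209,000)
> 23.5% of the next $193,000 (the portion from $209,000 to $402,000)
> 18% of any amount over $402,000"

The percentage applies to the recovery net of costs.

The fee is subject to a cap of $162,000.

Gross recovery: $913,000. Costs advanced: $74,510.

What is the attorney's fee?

$162,000.00

Fee base (net of costs): $913,000 − $74,510 = $838,490
First $72,500 at 37% = $26,825.00
Next $136,500 at 27.5% = $37,537.50
Next $193,000 at 23.5% = $45,355.00
Remaining $436,490 at 18% = $78,568.20
Fee: $26,825.00 + $37,537.50 + $45,355.00 + $78,568.20 = $188,285.70
$188,285.70 exceeds the $162,000 cap, so the fee is capped at $162,000.00.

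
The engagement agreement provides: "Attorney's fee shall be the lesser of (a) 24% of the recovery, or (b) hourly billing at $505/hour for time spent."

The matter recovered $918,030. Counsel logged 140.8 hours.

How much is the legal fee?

$71,104.00

(a) 24% of $918,030 = $220,327.20
(b) 140.8 × $505 = $71,104.00
The lesser is (b): $71,104.00.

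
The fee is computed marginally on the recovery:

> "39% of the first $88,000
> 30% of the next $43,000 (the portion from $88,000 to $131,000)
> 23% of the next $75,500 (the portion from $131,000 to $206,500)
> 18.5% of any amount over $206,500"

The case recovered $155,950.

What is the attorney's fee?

$52,958.50

First $88,000 at 39% = $34,320.00
Next $43,000 at 30% = $12,900.00
Remaining $24,950 at 23% = $5,738.50
Fee: $34,320.00 + $12,900.00 + $5,738.50 = $52,958.50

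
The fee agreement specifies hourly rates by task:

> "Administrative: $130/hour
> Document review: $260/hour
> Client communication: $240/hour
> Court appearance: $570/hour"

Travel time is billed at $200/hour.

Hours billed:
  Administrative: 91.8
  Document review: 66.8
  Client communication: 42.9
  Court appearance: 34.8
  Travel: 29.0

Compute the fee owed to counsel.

Administrative: 91.8 × $130 = $11,934.00
Document review: 66.8 × $260 = $17,368.00
Client communication: 42.9 × $240 = $10,296.00
Court appearance: 34.8 × $570 = $19,836.00
Subtotal: $11,934.00 + $17,368.00 + $10,296.00 + $19,836.00 = $59,434.00
Travel: 29.0 × $200 = $5,800.00
Total: $59,434.00 + $5,800.00 = $65,234.00

$65,234.00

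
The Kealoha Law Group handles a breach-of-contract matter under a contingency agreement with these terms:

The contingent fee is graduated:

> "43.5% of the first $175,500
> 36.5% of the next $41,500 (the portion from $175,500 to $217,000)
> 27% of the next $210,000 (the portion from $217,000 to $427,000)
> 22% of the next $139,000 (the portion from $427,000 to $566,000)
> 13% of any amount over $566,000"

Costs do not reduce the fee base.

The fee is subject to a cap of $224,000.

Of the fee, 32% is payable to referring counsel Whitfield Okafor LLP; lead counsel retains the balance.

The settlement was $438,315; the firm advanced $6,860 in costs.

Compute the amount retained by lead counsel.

Fee base is the gross recovery, $438,315; costs are reimbursed separately.
First $175,500 at 43.5% = $76,342.50
Next $41,500 at 36.5% = $15,147.50
Next $210,000 at 27% = $56,700.00
Remaining $11,315 at 22% = $2,489.30
Fee: $76,342.50 + $15,147.50 + $56,700.00 + $2,489.30 = $150,679.30
$150,679.30 is under the $224,000 cap.
Referral share: 32% of $150,679.30 = $48,217.38; lead counsel retains $150,679.30 − $48,217.38 = $102,461.92.

$102,461.92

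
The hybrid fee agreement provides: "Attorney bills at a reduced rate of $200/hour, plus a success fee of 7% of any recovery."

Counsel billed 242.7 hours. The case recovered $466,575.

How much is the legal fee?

$81,200.25

Hourly: 242.7 × $200 = $48,540.00
Success fee: 7% of $466,575 = $32,660.25
Total: $48,540.00 + $32,660.25 = $81,200.25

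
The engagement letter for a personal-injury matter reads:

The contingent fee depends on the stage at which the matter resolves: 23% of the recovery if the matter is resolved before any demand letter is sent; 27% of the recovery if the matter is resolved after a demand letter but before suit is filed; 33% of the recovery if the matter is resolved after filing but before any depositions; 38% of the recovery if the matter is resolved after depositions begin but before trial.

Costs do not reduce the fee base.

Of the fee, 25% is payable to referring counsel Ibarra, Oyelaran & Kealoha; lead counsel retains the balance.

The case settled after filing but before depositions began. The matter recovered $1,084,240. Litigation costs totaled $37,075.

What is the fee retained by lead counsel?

Fee base is the gross recovery, $1,084,240; costs are reimbursed separately.
The matter settled after filing but before depositions began, so the 33% rate applies.
$1,084,240 × 33% = $357,799.20
Referral share: 25% of $357,799.20 = $89,449.80; lead counsel retains $357,799.20 − $89,449.80 = $268,349.40.

$268,349.40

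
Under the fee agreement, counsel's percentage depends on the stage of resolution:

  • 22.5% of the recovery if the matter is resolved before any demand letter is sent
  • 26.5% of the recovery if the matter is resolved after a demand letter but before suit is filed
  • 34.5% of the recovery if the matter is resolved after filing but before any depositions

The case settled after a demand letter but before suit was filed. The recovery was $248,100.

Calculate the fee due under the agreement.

The matter settled after a demand letter but before suit was filed, so the 26.5% rate applies.
$248,100 × 26.5% = $65,746.50

$65,746.50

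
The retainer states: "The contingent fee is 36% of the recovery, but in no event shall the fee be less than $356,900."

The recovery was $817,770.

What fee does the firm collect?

36% of $817,770 = $294,397.20
That is below the $356,900 minimum, so the minimum applies.

$356,900.00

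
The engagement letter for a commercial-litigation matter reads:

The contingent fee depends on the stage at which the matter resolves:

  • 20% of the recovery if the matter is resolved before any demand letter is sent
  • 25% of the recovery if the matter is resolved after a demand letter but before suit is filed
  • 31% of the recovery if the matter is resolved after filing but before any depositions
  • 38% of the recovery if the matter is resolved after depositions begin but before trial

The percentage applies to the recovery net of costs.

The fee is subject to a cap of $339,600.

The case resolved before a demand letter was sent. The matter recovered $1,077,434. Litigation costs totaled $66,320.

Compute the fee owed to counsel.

$202,222.80

Fee base (net of costs): $1,077,434 − $66,320 = $1,011,114
The matter resolved before a demand letter was sent, so the 20% rate applies.
$1,011,114 × 20% = $202,222.80
$202,222.80 is under the $339,600 cap.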